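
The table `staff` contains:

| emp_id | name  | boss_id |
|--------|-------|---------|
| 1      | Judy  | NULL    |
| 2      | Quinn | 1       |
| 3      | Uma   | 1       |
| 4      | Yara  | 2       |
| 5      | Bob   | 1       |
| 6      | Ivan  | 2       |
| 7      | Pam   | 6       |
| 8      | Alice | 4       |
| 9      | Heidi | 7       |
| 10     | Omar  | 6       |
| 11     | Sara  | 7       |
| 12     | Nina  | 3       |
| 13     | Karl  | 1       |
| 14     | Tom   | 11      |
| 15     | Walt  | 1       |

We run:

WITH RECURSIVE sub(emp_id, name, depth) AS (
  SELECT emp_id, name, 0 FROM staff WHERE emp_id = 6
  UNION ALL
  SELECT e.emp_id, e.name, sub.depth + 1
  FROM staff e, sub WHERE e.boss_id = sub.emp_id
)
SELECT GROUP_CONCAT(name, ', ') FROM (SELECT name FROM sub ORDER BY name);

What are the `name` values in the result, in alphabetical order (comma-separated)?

Base: emp_id=6 (Ivan) at depth 0.
Iteration 1: rows with boss_id in {6} -> Pam (id 7, depth 1), Omar (id 10, depth 1).
Iteration 2: rows with boss_id in {7,10} -> Heidi (id 9, depth 2), Sara (id 11, depth 2).
Iteration 3: rows with boss_id in {9,11} -> Tom (id 14, depth 3).
Iteration 4: no rows with boss_id in {14}; recursion stops.

Heidi, Ivan, Omar, Pam, Sara, Tom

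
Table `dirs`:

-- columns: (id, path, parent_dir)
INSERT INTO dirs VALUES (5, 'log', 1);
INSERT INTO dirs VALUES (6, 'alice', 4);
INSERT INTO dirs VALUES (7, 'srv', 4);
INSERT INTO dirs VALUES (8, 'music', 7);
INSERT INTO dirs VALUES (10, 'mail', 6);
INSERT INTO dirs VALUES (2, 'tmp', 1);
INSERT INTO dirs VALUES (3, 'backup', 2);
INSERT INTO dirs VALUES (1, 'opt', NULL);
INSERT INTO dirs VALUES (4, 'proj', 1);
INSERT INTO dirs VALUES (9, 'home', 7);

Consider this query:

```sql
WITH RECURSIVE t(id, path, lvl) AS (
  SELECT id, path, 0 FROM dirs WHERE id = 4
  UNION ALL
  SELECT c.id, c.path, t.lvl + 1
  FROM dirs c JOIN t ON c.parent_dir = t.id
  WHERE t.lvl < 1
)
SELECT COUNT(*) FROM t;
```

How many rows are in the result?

Base: id=4 (proj) at lvl 0.
Iteration 1: rows with parent_dir in {4} -> alice (id 6, lvl 1), srv (id 7, lvl 1).
Iteration 2: lvl < 1 fails for all current rows; recursion stops.
Total rows emitted: 3.

3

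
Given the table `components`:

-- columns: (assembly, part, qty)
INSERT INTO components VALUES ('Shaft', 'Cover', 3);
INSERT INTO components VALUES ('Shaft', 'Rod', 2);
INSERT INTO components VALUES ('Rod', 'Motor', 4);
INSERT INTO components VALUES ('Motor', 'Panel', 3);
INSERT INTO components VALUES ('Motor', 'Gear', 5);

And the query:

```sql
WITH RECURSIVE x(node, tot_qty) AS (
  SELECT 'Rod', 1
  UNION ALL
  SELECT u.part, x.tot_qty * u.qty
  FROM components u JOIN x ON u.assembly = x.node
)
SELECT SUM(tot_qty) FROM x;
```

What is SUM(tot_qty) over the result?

Base: (Rod, tot_qty=1).
Iteration 1: components of {Rod} -> Motor = 1*4 = 4.
Iteration 2: components of {Motor} -> Gear = 4*5 = 20, Panel = 4*3 = 12.
Iteration 3: no further components; recursion stops.
SUM(tot_qty) = 1 + 4 + 12 + 20 = 37.

37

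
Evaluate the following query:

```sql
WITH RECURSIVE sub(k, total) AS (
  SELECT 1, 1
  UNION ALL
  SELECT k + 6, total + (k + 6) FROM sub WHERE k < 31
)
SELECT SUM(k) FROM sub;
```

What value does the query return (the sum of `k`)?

96

Base: k=1, total=1.
Iteration 1: 1 < 31 holds -> k = 1 + 6 = 7, total = 1 + 7 = 8.
Iteration 2: 7 < 31 holds -> k = 7 + 6 = 13, total = 8 + 13 = 21.
Iteration 3: 13 < 31 holds -> k = 13 + 6 = 19, total = 21 + 19 = 40.
Iteration 4: 19 < 31 holds -> k = 19 + 6 = 25, total = 40 + 25 = 65.
Iteration 5: 25 < 31 holds -> k = 25 + 6 = 31, total = 65 + 31 = 96.
Iteration 6: 31 < 31 fails; recursion stops.
SUM(k) = 1 + 7 + 13 + 19 + 25 + 31 = 96.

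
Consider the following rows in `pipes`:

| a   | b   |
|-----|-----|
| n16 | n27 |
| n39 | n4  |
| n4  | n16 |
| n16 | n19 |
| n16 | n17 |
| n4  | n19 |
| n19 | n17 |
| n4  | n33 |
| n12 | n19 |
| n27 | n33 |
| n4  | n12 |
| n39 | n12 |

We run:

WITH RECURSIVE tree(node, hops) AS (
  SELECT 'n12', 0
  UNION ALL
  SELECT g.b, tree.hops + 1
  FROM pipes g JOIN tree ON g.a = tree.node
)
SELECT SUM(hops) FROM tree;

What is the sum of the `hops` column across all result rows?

3

Base: (n12, hops=0).
Iteration 1: edges from {n12} -> (n19, hops=1).
Iteration 2: edges from {n19} -> (n17, hops=2).
Iteration 3: no outgoing edges from {n17}; recursion stops.
SUM(hops) = 0 + 1 + 2 = 3.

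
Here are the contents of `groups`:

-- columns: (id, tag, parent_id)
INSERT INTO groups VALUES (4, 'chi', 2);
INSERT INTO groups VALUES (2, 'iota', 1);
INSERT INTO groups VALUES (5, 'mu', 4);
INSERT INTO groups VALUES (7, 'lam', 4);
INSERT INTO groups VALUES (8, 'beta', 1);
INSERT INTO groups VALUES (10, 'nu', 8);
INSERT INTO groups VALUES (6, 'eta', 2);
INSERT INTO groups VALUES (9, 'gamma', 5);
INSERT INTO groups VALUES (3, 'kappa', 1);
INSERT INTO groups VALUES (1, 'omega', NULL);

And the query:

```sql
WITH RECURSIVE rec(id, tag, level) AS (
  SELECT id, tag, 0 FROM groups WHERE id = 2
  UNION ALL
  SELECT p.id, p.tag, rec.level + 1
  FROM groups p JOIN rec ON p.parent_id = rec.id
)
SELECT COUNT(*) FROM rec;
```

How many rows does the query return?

6

Base: id=2 (iota) at level 0.
Iteration 1: rows with parent_id in {2} -> chi (id 4, level 1), eta (id 6, level 1).
Iteration 2: rows with parent_id in {4,6} -> mu (id 5, level 2), lam (id 7, level 2).
Iteration 3: rows with parent_id in {5,7} -> gamma (id 9, level 3).
Iteration 4: no rows with parent_id in {9}; recursion stops.
Total rows emitted: 6.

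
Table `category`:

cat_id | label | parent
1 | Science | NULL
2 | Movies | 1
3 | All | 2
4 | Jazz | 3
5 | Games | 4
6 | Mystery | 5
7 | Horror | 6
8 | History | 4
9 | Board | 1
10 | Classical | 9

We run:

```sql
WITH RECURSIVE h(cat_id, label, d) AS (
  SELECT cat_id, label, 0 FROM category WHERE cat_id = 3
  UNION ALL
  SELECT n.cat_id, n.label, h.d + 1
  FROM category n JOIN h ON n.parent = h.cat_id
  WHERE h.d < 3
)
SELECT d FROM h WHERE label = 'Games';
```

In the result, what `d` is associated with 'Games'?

2

Base: cat_id=3 (All) at d 0.
Iteration 1: rows with parent in {3} -> Jazz (id 4, d 1).
Iteration 2: rows with parent in {4} -> Games (id 5, d 2), History (id 8, d 2).
Iteration 3: rows with parent in {5,8} -> Mystery (id 6, d 3).
Iteration 4: d < 3 fails for all current rows; recursion stops.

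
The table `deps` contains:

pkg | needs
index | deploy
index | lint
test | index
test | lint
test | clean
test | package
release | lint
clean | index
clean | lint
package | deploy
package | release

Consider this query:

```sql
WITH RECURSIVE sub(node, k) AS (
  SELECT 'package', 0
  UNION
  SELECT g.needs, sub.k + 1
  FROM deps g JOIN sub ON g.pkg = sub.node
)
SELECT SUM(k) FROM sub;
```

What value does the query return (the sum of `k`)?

Base: (package, k=0).
Iteration 1: edges from {package} -> (deploy, k=1), (release, k=1).
Iteration 2: edges from {deploy,release} -> (lint, k=2).
Iteration 3: no outgoing edges from {lint}; recursion stops.
SUM(k) = 0 + 1 + 1 + 2 = 4.

4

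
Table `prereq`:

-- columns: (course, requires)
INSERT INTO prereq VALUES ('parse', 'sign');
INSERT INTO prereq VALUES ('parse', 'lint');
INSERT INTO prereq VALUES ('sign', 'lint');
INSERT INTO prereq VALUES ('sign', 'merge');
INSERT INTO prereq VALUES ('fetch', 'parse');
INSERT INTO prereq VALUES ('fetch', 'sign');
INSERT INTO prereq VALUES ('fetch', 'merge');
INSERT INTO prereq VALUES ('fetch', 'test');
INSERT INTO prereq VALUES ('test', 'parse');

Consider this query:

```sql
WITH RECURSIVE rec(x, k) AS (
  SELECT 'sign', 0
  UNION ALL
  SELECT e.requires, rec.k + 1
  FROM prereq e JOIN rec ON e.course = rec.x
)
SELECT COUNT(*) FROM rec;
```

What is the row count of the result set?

Base: (sign, k=0).
Iteration 1: edges from {sign} -> (lint, k=1), (merge, k=1).
Iteration 2: no outgoing edges from {lint,merge}; recursion stops.
Total rows emitted: 3.

3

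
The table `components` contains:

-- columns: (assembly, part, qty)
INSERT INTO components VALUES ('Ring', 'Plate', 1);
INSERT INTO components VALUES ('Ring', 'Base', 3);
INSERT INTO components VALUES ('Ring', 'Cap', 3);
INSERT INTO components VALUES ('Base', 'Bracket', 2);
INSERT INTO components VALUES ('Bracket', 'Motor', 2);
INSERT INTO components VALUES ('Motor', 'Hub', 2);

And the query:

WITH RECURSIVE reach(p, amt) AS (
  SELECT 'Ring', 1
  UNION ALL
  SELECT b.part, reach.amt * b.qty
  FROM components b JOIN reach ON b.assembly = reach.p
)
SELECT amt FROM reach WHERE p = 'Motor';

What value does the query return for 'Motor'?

Base: (Ring, amt=1).
Iteration 1: components of {Ring} -> Base = 1*3 = 3, Cap = 1*3 = 3, Plate = 1*1 = 1.
Iteration 2: components of {Base,Cap,Plate} -> Bracket = 3*2 = 6.
Iteration 3: components of {Bracket} -> Motor = 6*2 = 12.
Iteration 4: components of {Motor} -> Hub = 12*2 = 24.
Iteration 5: no further components; recursion stops.

12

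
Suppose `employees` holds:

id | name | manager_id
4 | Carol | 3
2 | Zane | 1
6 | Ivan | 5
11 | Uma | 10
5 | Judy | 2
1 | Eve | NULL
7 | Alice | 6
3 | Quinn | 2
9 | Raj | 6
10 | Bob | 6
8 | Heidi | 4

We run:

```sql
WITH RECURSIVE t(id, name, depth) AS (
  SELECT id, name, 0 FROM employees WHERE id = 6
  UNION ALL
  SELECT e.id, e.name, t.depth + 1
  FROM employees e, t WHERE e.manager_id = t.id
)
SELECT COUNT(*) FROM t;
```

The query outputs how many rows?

Base: id=6 (Ivan) at depth 0.
Iteration 1: rows with manager_id in {6} -> Alice (id 7, depth 1), Raj (id 9, depth 1), Bob (id 10, depth 1).
Iteration 2: rows with manager_id in {7,9,10} -> Uma (id 11, depth 2).
Iteration 3: no rows with manager_id in {11}; recursion stops.
Total rows emitted: 5.

5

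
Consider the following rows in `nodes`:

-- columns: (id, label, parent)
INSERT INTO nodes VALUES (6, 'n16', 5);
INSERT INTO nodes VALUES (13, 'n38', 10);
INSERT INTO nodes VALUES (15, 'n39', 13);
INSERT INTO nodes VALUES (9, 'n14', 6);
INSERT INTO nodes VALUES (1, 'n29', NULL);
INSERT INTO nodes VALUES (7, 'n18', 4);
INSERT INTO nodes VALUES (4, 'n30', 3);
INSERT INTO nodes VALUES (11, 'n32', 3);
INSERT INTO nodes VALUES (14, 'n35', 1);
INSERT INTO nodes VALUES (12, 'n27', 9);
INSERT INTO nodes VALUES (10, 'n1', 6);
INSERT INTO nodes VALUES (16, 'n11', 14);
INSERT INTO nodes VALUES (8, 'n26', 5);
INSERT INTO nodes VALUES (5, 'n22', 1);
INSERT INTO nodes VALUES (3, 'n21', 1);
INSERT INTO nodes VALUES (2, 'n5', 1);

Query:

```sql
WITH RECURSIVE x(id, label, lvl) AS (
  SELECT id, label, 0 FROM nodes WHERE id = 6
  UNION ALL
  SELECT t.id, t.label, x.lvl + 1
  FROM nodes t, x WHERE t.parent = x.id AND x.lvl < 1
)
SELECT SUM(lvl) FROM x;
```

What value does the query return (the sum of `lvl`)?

2

Base: id=6 (n16) at lvl 0.
Iteration 1: rows with parent in {6} -> n14 (id 9, lvl 1), n1 (id 10, lvl 1).
Iteration 2: lvl < 1 fails for all current rows; recursion stops.
SUM(lvl) = 0 + 1 + 1 = 2.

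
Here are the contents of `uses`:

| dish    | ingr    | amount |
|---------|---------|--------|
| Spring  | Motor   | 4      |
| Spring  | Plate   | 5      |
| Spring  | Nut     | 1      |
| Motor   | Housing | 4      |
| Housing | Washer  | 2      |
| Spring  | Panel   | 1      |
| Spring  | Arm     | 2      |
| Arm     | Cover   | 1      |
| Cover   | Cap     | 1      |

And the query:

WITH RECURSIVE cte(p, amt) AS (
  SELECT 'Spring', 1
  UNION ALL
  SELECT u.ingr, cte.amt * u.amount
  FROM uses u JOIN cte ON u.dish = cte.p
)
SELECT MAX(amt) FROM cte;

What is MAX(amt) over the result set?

Base: (Spring, amt=1).
Iteration 1: components of {Spring} -> Arm = 1*2 = 2, Motor = 1*4 = 4, Nut = 1*1 = 1, Panel = 1*1 = 1, Plate = 1*5 = 5.
Iteration 2: components of {Arm,Motor,Nut,Panel,Plate} -> Cover = 2*1 = 2, Housing = 4*4 = 16.
Iteration 3: components of {Cover,Housing} -> Cap = 2*1 = 2, Washer = 16*2 = 32.
Iteration 4: no further components; recursion stops.
amt values: 1, 4, 5, 1, 1, 2, 16, 2, 32, 2; the maximum is 32.

32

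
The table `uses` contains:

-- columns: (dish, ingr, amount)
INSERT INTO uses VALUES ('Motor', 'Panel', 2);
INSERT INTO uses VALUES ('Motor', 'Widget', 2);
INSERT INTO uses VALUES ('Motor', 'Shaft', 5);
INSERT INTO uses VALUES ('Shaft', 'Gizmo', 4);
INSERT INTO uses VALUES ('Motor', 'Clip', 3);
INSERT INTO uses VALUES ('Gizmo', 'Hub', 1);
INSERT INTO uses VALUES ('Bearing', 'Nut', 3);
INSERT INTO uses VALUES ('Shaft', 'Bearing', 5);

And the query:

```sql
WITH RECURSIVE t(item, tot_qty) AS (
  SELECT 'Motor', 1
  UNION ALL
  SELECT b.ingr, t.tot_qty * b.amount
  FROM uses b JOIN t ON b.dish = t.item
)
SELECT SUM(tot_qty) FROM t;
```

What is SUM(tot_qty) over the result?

153

Base: (Motor, tot_qty=1).
Iteration 1: components of {Motor} -> Clip = 1*3 = 3, Panel = 1*2 = 2, Shaft = 1*5 = 5, Widget = 1*2 = 2.
Iteration 2: components of {Clip,Panel,Shaft,Widget} -> Bearing = 5*5 = 25, Gizmo = 5*4 = 20.
Iteration 3: components of {Bearing,Gizmo} -> Hub = 20*1 = 20, Nut = 25*3 = 75.
Iteration 4: no further components; recursion stops.
SUM(tot_qty) = 1 + 2 + 3 + 5 + 2 + 25 + 20 + 75 + 20 = 153.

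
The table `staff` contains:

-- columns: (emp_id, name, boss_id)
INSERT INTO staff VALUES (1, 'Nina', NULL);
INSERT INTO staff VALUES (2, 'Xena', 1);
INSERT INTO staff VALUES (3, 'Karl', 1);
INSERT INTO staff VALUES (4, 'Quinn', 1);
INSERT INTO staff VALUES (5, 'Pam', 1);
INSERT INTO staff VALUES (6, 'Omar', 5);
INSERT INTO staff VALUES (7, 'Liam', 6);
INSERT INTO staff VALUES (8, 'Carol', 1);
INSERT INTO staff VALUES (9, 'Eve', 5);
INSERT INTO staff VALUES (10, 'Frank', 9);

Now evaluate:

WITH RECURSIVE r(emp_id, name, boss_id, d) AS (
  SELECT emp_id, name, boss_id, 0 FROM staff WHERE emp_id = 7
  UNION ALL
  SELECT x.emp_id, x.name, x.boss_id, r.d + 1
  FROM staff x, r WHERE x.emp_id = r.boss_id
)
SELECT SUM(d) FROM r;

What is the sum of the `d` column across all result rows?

Base: emp_id=7 (Liam), boss_id=6, d 0.
Iteration 1: join on emp_id=6 -> Omar (id 6, boss_id=5, d 1).
Iteration 2: join on emp_id=5 -> Pam (id 5, boss_id=1, d 2).
Iteration 3: join on emp_id=1 -> Nina (id 1, boss_id=NULL, d 3).
Iteration 4: boss_id is NULL; no match; recursion stops.
SUM(d) = 0 + 1 + 2 + 3 = 6.

6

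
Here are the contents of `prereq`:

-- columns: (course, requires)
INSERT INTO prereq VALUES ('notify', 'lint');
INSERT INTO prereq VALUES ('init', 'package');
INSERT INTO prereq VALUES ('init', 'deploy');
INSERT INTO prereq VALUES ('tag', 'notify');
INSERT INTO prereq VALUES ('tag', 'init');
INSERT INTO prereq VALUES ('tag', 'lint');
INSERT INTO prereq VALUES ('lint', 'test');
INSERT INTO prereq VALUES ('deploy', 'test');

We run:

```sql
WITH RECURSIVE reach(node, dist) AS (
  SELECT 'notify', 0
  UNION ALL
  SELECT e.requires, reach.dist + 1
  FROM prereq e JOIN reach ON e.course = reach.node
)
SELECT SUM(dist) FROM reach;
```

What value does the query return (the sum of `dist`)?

3

Base: (notify, dist=0).
Iteration 1: edges from {notify} -> (lint, dist=1).
Iteration 2: edges from {lint} -> (test, dist=2).
Iteration 3: no outgoing edges from {test}; recursion stops.
SUM(dist) = 0 + 1 + 2 = 3.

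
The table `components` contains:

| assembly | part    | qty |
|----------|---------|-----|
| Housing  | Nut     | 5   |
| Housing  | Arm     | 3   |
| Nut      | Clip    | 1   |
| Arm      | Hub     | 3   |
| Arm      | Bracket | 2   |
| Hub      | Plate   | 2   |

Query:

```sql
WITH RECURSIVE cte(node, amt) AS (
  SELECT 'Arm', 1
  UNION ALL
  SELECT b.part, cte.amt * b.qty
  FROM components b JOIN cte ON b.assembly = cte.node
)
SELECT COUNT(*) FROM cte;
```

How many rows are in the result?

Base: (Arm, amt=1).
Iteration 1: components of {Arm} -> Bracket = 1*2 = 2, Hub = 1*3 = 3.
Iteration 2: components of {Bracket,Hub} -> Plate = 3*2 = 6.
Iteration 3: no further components; recursion stops.
Total rows emitted: 4.

4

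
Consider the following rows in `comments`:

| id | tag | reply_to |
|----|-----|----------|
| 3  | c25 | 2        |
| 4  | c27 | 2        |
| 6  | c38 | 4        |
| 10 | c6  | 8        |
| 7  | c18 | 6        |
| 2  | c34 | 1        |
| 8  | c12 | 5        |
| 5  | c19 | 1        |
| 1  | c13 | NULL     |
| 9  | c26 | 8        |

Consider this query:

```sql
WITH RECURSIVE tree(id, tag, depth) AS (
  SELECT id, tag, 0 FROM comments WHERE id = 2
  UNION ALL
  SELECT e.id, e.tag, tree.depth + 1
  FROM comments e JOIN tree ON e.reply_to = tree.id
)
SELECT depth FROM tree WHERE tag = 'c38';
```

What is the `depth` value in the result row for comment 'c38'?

Base: id=2 (c34) at depth 0.
Iteration 1: rows with reply_to in {2} -> c25 (id 3, depth 1), c27 (id 4, depth 1).
Iteration 2: rows with reply_to in {3,4} -> c38 (id 6, depth 2).
Iteration 3: rows with reply_to in {6} -> c18 (id 7, depth 3).
Iteration 4: no rows with reply_to in {7}; recursion stops.

2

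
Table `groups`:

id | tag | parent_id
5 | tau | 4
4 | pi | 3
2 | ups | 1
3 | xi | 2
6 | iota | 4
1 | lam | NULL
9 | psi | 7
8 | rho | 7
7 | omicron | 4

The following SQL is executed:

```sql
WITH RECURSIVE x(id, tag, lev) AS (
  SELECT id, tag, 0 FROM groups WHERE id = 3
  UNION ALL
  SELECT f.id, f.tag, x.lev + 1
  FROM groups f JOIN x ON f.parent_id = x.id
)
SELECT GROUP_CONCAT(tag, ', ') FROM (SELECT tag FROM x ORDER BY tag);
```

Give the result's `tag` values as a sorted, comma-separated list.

Base: id=3 (xi) at lev 0.
Iteration 1: rows with parent_id in {3} -> pi (id 4, lev 1).
Iteration 2: rows with parent_id in {4} -> tau (id 5, lev 2), iota (id 6, lev 2), omicron (id 7, lev 2).
Iteration 3: rows with parent_id in {5,6,7} -> rho (id 8, lev 3), psi (id 9, lev 3).
Iteration 4: no rows with parent_id in {8,9}; recursion stops.

iota, omicron, pi, psi, rho, tau, xi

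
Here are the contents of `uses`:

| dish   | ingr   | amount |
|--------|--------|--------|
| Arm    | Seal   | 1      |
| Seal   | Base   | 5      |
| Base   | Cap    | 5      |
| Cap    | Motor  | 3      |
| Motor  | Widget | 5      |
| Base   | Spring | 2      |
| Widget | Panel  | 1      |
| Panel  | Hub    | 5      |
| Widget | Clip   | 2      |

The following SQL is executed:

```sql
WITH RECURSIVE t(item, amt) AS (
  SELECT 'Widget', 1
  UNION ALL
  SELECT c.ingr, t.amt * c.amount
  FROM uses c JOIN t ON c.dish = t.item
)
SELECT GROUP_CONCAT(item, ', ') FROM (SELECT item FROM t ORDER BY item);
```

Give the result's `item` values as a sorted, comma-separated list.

Base: (Widget, amt=1).
Iteration 1: components of {Widget} -> Clip = 1*2 = 2, Panel = 1*1 = 1.
Iteration 2: components of {Clip,Panel} -> Hub = 1*5 = 5.
Iteration 3: no further components; recursion stops.

Clip, Hub, Panel, Widget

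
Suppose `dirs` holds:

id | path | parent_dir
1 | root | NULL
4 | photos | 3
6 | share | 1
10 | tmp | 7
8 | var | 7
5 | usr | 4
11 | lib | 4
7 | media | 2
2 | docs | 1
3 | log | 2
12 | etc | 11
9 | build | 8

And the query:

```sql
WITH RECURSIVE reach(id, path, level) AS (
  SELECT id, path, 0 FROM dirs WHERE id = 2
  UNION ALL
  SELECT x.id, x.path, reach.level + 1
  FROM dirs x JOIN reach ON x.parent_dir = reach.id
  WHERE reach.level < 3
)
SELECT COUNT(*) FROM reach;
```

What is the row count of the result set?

9

Base: id=2 (docs) at level 0.
Iteration 1: rows with parent_dir in {2} -> log (id 3, level 1), media (id 7, level 1).
Iteration 2: rows with parent_dir in {3,7} -> photos (id 4, level 2), var (id 8, level 2), tmp (id 10, level 2).
Iteration 3: rows with parent_dir in {4,8,10} -> usr (id 5, level 3), build (id 9, level 3), lib (id 11, level 3).
Iteration 4: level < 3 fails for all current rows; recursion stops.
Total rows emitted: 9.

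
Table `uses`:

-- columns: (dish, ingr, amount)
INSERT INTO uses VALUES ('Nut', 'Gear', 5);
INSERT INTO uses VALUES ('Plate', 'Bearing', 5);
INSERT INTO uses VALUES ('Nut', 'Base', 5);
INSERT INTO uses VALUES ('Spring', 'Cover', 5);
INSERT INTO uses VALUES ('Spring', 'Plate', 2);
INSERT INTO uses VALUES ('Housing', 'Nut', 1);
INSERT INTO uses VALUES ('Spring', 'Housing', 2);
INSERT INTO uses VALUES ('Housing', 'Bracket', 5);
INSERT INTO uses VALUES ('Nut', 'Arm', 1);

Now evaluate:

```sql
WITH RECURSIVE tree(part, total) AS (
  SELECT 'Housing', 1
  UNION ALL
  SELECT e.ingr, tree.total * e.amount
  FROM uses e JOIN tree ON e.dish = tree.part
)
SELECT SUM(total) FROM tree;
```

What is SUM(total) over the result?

Base: (Housing, total=1).
Iteration 1: components of {Housing} -> Bracket = 1*5 = 5, Nut = 1*1 = 1.
Iteration 2: components of {Bracket,Nut} -> Arm = 1*1 = 1, Base = 1*5 = 5, Gear = 1*5 = 5.
Iteration 3: no further components; recursion stops.
SUM(total) = 1 + 5 + 1 + 5 + 1 + 5 = 18.

18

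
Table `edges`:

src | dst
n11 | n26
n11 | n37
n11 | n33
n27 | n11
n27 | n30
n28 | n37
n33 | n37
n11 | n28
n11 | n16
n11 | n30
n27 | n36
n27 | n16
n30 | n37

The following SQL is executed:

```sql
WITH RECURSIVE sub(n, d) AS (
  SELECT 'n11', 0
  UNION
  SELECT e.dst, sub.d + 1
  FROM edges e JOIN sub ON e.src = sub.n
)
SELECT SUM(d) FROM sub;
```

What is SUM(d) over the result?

Base: (n11, d=0).
Iteration 1: edges from {n11} -> (n16, d=1), (n26, d=1), (n28, d=1), (n30, d=1), (n33, d=1), (n37, d=1).
Iteration 2: edges from {n16,n26,n28,n30,n33,n37} -> (n37, d=2). [UNION drops 2 duplicate row(s)]
Iteration 3: no outgoing edges from {n37}; recursion stops.
SUM(d) = 0 + 1 + 1 + 1 + 1 + 1 + 1 + 2 = 8.

8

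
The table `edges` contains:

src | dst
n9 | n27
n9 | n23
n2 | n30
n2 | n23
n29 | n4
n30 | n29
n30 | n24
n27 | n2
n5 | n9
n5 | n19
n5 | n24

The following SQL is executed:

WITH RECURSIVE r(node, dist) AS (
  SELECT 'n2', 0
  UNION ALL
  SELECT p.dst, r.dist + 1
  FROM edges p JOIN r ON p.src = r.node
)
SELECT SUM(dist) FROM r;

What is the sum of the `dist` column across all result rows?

9

Base: (n2, dist=0).
Iteration 1: edges from {n2} -> (n23, dist=1), (n30, dist=1).
Iteration 2: edges from {n23,n30} -> (n24, dist=2), (n29, dist=2).
Iteration 3: edges from {n24,n29} -> (n4, dist=3).
Iteration 4: no outgoing edges from {n4}; recursion stops.
SUM(dist) = 0 + 1 + 1 + 2 + 2 + 3 = 9.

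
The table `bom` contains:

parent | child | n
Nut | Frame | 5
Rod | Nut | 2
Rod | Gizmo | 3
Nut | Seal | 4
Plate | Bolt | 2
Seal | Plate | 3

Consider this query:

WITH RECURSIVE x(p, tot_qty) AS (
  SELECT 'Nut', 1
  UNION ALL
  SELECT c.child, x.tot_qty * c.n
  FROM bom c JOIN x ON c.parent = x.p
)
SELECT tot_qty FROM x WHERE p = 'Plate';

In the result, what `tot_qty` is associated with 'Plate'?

Base: (Nut, tot_qty=1).
Iteration 1: components of {Nut} -> Frame = 1*5 = 5, Seal = 1*4 = 4.
Iteration 2: components of {Frame,Seal} -> Plate = 4*3 = 12.
Iteration 3: components of {Plate} -> Bolt = 12*2 = 24.
Iteration 4: no further components; recursion stops.

12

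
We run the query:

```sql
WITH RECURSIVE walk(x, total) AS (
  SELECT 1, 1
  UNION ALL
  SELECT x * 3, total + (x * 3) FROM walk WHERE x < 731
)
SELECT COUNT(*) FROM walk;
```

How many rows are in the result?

8

Base: x=1, total=1.
Iteration 1: 1 < 731 holds -> x = 1 * 3 = 3, total = 1 + 3 = 4.
Iteration 2: 3 < 731 holds -> x = 3 * 3 = 9, total = 4 + 9 = 13.
Iteration 3: 9 < 731 holds -> x = 9 * 3 = 27, total = 13 + 27 = 40.
Iteration 4: 27 < 731 holds -> x = 27 * 3 = 81, total = 40 + 81 = 121.
Iteration 5: 81 < 731 holds -> x = 81 * 3 = 243, total = 121 + 243 = 364.
Iteration 6: 243 < 731 holds -> x = 243 * 3 = 729, total = 364 + 729 = 1093.
Iteration 7: 729 < 731 holds -> x = 729 * 3 = 2187, total = 1093 + 2187 = 3280.
Iteration 8: 2187 < 731 fails; recursion stops.
Total rows emitted: 8.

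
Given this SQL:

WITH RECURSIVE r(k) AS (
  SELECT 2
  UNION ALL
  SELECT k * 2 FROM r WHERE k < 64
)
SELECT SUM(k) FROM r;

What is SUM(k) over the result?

Base: k=2.
Iteration 1: 2 < 64 holds -> k = 2 * 2 = 4.
Iteration 2: 4 < 64 holds -> k = 4 * 2 = 8.
Iteration 3: 8 < 64 holds -> k = 8 * 2 = 16.
Iteration 4: 16 < 64 holds -> k = 16 * 2 = 32.
Iteration 5: 32 < 64 holds -> k = 32 * 2 = 64.
Iteration 6: 64 < 64 fails; recursion stops.
SUM(k) = 2 + 4 + 8 + 16 + 32 + 64 = 126.

126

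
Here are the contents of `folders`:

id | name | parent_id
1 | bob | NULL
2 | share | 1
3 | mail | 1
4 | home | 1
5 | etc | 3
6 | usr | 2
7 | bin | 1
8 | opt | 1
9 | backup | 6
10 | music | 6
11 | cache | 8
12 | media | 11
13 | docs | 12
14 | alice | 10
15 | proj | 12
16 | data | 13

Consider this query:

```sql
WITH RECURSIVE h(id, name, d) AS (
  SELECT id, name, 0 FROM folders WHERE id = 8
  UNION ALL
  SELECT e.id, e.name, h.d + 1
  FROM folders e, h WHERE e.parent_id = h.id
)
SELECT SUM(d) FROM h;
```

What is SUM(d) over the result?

Base: id=8 (opt) at d 0.
Iteration 1: rows with parent_id in {8} -> cache (id 11, d 1).
Iteration 2: rows with parent_id in {11} -> media (id 12, d 2).
Iteration 3: rows with parent_id in {12} -> docs (id 13, d 3), proj (id 15, d 3).
Iteration 4: rows with parent_id in {13,15} -> data (id 16, d 4).
Iteration 5: no rows with parent_id in {16}; recursion stops.
SUM(d) = 0 + 1 + 2 + 3 + 3 + 4 = 13.

13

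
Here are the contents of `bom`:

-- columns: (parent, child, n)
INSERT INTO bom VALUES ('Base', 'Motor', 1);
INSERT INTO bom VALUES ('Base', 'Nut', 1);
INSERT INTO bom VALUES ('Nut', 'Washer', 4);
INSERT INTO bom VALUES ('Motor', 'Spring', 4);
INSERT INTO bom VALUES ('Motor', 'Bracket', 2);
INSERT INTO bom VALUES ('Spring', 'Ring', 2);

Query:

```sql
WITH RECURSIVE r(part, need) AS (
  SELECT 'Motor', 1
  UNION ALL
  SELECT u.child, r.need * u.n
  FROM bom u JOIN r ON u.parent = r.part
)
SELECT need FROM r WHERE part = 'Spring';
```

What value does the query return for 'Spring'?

4

Base: (Motor, need=1).
Iteration 1: components of {Motor} -> Bracket = 1*2 = 2, Spring = 1*4 = 4.
Iteration 2: components of {Bracket,Spring} -> Ring = 4*2 = 8.
Iteration 3: no further components; recursion stops.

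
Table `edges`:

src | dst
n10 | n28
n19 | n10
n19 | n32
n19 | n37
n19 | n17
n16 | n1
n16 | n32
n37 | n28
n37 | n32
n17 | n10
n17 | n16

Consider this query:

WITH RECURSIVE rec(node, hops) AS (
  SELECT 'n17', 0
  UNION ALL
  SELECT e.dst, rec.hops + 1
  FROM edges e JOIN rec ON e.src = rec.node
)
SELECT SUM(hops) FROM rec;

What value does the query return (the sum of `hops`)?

Base: (n17, hops=0).
Iteration 1: edges from {n17} -> (n10, hops=1), (n16, hops=1).
Iteration 2: edges from {n10,n16} -> (n1, hops=2), (n28, hops=2), (n32, hops=2).
Iteration 3: no outgoing edges from {n1,n28,n32}; recursion stops.
SUM(hops) = 0 + 1 + 1 + 2 + 2 + 2 = 8.

8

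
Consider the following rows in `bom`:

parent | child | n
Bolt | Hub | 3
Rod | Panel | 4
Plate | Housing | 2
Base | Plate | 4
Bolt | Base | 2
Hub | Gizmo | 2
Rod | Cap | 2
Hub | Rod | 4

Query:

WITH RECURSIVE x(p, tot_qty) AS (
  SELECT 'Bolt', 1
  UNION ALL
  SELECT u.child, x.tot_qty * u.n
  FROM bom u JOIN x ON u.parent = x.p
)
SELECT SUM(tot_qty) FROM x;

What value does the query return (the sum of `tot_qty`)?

Base: (Bolt, tot_qty=1).
Iteration 1: components of {Bolt} -> Base = 1*2 = 2, Hub = 1*3 = 3.
Iteration 2: components of {Base,Hub} -> Gizmo = 3*2 = 6, Plate = 2*4 = 8, Rod = 3*4 = 12.
Iteration 3: components of {Gizmo,Plate,Rod} -> Cap = 12*2 = 24, Housing = 8*2 = 16, Panel = 12*4 = 48.
Iteration 4: no further components; recursion stops.
SUM(tot_qty) = 1 + 3 + 2 + 12 + 6 + 8 + 48 + 24 + 16 = 120.

120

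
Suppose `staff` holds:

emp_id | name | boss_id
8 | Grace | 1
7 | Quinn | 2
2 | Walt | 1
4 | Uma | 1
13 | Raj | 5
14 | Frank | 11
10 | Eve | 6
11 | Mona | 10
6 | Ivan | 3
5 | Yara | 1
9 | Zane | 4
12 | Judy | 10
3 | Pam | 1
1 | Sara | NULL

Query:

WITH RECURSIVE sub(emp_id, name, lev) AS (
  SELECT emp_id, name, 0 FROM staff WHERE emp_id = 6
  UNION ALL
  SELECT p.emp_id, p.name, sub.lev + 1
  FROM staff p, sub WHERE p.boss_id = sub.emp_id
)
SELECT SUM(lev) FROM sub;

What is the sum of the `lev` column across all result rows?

8

Base: emp_id=6 (Ivan) at lev 0.
Iteration 1: rows with boss_id in {6} -> Eve (id 10, lev 1).
Iteration 2: rows with boss_id in {10} -> Mona (id 11, lev 2), Judy (id 12, lev 2).
Iteration 3: rows with boss_id in {11,12} -> Frank (id 14, lev 3).
Iteration 4: no rows with boss_id in {14}; recursion stops.
SUM(lev) = 0 + 1 + 2 + 2 + 3 = 8.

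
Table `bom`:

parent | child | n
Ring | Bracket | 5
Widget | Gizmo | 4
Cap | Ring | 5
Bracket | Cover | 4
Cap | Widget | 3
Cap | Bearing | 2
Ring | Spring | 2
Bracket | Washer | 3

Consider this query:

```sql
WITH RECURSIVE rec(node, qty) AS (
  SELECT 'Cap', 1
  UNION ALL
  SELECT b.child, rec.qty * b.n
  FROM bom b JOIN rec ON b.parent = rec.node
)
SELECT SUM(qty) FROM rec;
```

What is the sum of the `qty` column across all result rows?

Base: (Cap, qty=1).
Iteration 1: components of {Cap} -> Bearing = 1*2 = 2, Ring = 1*5 = 5, Widget = 1*3 = 3.
Iteration 2: components of {Bearing,Ring,Widget} -> Bracket = 5*5 = 25, Gizmo = 3*4 = 12, Spring = 5*2 = 10.
Iteration 3: components of {Bracket,Gizmo,Spring} -> Cover = 25*4 = 100, Washer = 25*3 = 75.
Iteration 4: no further components; recursion stops.
SUM(qty) = 1 + 5 + 2 + 3 + 10 + 25 + 12 + 75 + 100 = 233.

233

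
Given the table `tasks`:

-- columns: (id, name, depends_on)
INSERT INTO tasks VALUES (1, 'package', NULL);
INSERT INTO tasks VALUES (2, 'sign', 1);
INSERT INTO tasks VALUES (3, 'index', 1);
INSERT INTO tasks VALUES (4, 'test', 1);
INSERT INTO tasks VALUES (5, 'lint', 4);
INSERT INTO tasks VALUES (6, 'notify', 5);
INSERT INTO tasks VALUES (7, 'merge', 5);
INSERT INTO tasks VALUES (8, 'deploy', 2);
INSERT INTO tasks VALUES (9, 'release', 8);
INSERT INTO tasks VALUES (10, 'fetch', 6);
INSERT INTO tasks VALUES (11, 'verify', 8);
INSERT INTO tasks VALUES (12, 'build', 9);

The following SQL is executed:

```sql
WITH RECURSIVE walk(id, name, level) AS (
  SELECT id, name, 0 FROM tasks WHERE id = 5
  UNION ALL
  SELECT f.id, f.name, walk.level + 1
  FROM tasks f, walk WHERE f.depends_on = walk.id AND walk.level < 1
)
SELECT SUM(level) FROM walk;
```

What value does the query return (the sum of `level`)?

Base: id=5 (lint) at level 0.
Iteration 1: rows with depends_on in {5} -> notify (id 6, level 1), merge (id 7, level 1).
Iteration 2: level < 1 fails for all current rows; recursion stops.
SUM(level) = 0 + 1 + 1 = 2.

2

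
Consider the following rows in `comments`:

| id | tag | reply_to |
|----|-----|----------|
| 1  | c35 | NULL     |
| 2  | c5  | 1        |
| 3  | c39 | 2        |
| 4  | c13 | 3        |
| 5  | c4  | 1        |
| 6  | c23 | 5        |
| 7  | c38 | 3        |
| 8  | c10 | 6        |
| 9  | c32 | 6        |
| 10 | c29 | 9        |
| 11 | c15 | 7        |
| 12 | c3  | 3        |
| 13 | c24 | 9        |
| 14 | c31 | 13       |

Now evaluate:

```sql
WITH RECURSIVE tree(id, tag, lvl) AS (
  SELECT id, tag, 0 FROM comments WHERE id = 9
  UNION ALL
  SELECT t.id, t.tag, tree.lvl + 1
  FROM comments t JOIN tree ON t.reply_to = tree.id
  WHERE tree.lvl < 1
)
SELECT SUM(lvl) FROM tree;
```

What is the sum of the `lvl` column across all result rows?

2

Base: id=9 (c32) at lvl 0.
Iteration 1: rows with reply_to in {9} -> c29 (id 10, lvl 1), c24 (id 13, lvl 1).
Iteration 2: lvl < 1 fails for all current rows; recursion stops.
SUM(lvl) = 0 + 1 + 1 = 2.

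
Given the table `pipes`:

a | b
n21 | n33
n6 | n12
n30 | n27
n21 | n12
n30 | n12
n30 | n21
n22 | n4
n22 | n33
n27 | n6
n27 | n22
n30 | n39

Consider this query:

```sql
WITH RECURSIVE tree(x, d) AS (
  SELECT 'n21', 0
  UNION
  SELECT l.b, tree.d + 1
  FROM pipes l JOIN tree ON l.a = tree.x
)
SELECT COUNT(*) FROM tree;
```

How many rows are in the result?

3

Base: (n21, d=0).
Iteration 1: edges from {n21} -> (n12, d=1), (n33, d=1).
Iteration 2: no outgoing edges from {n12,n33}; recursion stops.
Total rows emitted: 3.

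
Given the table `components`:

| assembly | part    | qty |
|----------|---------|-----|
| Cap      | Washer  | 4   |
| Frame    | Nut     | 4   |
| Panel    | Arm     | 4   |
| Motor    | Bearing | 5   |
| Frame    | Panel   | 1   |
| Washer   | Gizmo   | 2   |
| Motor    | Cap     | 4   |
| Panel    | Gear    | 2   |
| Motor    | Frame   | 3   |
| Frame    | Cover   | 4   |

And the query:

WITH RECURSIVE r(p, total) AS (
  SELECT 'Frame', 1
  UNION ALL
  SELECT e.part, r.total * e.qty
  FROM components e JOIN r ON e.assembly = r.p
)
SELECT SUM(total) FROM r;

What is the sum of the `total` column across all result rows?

Base: (Frame, total=1).
Iteration 1: components of {Frame} -> Cover = 1*4 = 4, Nut = 1*4 = 4, Panel = 1*1 = 1.
Iteration 2: components of {Cover,Nut,Panel} -> Arm = 1*4 = 4, Gear = 1*2 = 2.
Iteration 3: no further components; recursion stops.
SUM(total) = 1 + 4 + 4 + 1 + 2 + 4 = 16.

16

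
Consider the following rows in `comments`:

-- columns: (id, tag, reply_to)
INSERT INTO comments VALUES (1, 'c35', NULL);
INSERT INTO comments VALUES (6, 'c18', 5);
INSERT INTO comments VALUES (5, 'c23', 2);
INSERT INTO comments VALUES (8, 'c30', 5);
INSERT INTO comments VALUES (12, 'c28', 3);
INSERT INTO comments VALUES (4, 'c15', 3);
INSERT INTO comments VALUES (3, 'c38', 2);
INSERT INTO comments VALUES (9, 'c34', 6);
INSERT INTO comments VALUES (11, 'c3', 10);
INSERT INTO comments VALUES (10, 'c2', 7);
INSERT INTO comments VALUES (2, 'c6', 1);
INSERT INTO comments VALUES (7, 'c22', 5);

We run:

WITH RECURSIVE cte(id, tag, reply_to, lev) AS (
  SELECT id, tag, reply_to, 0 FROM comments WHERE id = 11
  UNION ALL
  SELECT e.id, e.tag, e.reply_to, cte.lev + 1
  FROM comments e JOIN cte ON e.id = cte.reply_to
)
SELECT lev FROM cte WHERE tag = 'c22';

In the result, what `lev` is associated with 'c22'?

Base: id=11 (c3), reply_to=10, lev 0.
Iteration 1: join on id=10 -> c2 (id 10, reply_to=7, lev 1).
Iteration 2: join on id=7 -> c22 (id 7, reply_to=5, lev 2).
Iteration 3: join on id=5 -> c23 (id 5, reply_to=2, lev 3).
Iteration 4: join on id=2 -> c6 (id 2, reply_to=1, lev 4).
Iteration 5: join on id=1 -> c35 (id 1, reply_to=NULL, lev 5).
Iteration 6: reply_to is NULL; no match; recursion stops.

2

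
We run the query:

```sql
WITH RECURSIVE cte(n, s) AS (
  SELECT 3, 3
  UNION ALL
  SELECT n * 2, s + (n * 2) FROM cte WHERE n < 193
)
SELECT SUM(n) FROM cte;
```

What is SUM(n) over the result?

765

Base: n=3, s=3.
Iteration 1: 3 < 193 holds -> n = 3 * 2 = 6, s = 3 + 6 = 9.
Iteration 2: 6 < 193 holds -> n = 6 * 2 = 12, s = 9 + 12 = 21.
Iteration 3: 12 < 193 holds -> n = 12 * 2 = 24, s = 21 + 24 = 45.
Iteration 4: 24 < 193 holds -> n = 24 * 2 = 48, s = 45 + 48 = 93.
Iteration 5: 48 < 193 holds -> n = 48 * 2 = 96, s = 93 + 96 = 189.
Iteration 6: 96 < 193 holds -> n = 96 * 2 = 192, s = 189 + 192 = 381.
Iteration 7: 192 < 193 holds -> n = 192 * 2 = 384, s = 381 + 384 = 765.
Iteration 8: 384 < 193 fails; recursion stops.
SUM(n) = 3 + 6 + 12 + 24 + 48 + 96 + 192 + 384 = 765.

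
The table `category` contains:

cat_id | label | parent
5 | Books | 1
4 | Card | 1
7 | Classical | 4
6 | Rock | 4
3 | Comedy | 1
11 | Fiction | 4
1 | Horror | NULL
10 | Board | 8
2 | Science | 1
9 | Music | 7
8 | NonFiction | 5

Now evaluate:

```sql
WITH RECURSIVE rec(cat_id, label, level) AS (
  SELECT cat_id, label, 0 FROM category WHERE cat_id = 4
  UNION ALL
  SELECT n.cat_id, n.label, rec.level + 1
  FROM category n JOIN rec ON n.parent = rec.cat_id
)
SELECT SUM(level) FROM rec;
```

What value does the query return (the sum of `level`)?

5

Base: cat_id=4 (Card) at level 0.
Iteration 1: rows with parent in {4} -> Rock (id 6, level 1), Classical (id 7, level 1), Fiction (id 11, level 1).
Iteration 2: rows with parent in {6,7,11} -> Music (id 9, level 2).
Iteration 3: no rows with parent in {9}; recursion stops.
SUM(level) = 0 + 1 + 1 + 1 + 2 = 5.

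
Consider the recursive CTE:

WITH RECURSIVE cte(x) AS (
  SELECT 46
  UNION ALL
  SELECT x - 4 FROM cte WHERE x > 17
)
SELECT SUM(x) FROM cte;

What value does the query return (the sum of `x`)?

270

Base: x=46.
Iteration 1: 46 > 17 holds -> x = 46 - 4 = 42.
Iteration 2: 42 > 17 holds -> x = 42 - 4 = 38.
Iteration 3: 38 > 17 holds -> x = 38 - 4 = 34.
Iteration 4: 34 > 17 holds -> x = 34 - 4 = 30.
Iteration 5: 30 > 17 holds -> x = 30 - 4 = 26.
Iteration 6: 26 > 17 holds -> x = 26 - 4 = 22.
Iteration 7: 22 > 17 holds -> x = 22 - 4 = 18.
Iteration 8: 18 > 17 holds -> x = 18 - 4 = 14.
Iteration 9: 14 > 17 fails; recursion stops.
SUM(x) = 46 + 42 + 38 + 34 + 30 + 26 + 22 + 18 + 14 = 270.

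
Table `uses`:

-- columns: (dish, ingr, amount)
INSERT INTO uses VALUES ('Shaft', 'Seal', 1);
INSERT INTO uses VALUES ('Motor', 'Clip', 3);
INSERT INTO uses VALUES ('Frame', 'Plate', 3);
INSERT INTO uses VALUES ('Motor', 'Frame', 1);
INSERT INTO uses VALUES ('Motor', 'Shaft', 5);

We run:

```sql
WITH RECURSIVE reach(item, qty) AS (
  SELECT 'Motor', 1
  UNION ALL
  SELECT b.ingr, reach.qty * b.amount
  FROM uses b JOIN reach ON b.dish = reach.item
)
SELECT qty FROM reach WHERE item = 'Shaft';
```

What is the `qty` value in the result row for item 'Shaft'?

Base: (Motor, qty=1).
Iteration 1: components of {Motor} -> Clip = 1*3 = 3, Frame = 1*1 = 1, Shaft = 1*5 = 5.
Iteration 2: components of {Clip,Frame,Shaft} -> Plate = 1*3 = 3, Seal = 5*1 = 5.
Iteration 3: no further components; recursion stops.

5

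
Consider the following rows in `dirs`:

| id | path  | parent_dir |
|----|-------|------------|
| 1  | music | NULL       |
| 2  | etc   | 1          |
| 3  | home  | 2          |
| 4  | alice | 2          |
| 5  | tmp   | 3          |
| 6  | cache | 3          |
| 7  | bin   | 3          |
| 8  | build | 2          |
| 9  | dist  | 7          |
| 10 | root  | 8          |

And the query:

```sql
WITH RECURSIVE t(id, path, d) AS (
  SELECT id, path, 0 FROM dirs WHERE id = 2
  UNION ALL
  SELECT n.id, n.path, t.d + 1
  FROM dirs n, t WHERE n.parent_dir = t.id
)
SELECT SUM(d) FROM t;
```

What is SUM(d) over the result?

Base: id=2 (etc) at d 0.
Iteration 1: rows with parent_dir in {2} -> home (id 3, d 1), alice (id 4, d 1), build (id 8, d 1).
Iteration 2: rows with parent_dir in {3,4,8} -> tmp (id 5, d 2), cache (id 6, d 2), bin (id 7, d 2), root (id 10, d 2).
Iteration 3: rows with parent_dir in {5,6,7,10} -> dist (id 9, d 3).
Iteration 4: no rows with parent_dir in {9}; recursion stops.
SUM(d) = 0 + 1 + 1 + 1 + 2 + 2 + 2 + 2 + 3 = 14.

14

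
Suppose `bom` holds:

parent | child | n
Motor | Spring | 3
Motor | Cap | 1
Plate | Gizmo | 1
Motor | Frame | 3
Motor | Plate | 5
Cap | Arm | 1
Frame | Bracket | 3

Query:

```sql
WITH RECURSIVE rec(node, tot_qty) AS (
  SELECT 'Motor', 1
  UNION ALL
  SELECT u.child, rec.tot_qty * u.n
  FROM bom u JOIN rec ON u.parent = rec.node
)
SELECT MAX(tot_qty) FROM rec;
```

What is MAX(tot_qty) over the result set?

Base: (Motor, tot_qty=1).
Iteration 1: components of {Motor} -> Cap = 1*1 = 1, Frame = 1*3 = 3, Plate = 1*5 = 5, Spring = 1*3 = 3.
Iteration 2: components of {Cap,Frame,Plate,Spring} -> Arm = 1*1 = 1, Bracket = 3*3 = 9, Gizmo = 5*1 = 5.
Iteration 3: no further components; recursion stops.
tot_qty values: 1, 3, 1, 5, 3, 9, 1, 5; the maximum is 9.

9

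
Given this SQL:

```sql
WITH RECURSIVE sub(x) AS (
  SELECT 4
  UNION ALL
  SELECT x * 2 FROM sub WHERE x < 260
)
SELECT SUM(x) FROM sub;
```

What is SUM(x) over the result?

Base: x=4.
Iteration 1: 4 < 260 holds -> x = 4 * 2 = 8.
Iteration 2: 8 < 260 holds -> x = 8 * 2 = 16.
Iteration 3: 16 < 260 holds -> x = 16 * 2 = 32.
Iteration 4: 32 < 260 holds -> x = 32 * 2 = 64.
Iteration 5: 64 < 260 holds -> x = 64 * 2 = 128.
Iteration 6: 128 < 260 holds -> x = 128 * 2 = 256.
Iteration 7: 256 < 260 holds -> x = 256 * 2 = 512.
Iteration 8: 512 < 260 fails; recursion stops.
SUM(x) = 4 + 8 + 16 + 32 + 64 + 128 + 256 + 512 = 1020.

1020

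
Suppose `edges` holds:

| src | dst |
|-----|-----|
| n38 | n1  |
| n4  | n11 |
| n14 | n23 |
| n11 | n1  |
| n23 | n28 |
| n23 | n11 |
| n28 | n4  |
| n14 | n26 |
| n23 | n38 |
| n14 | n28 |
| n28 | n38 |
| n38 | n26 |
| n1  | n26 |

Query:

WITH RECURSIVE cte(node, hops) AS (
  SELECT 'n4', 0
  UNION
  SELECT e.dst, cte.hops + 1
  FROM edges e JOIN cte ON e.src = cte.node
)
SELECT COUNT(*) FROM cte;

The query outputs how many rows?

Base: (n4, hops=0).
Iteration 1: edges from {n4} -> (n11, hops=1).
Iteration 2: edges from {n11} -> (n1, hops=2).
Iteration 3: edges from {n1} -> (n26, hops=3).
Iteration 4: no outgoing edges from {n26}; recursion stops.
Total rows emitted: 4.

4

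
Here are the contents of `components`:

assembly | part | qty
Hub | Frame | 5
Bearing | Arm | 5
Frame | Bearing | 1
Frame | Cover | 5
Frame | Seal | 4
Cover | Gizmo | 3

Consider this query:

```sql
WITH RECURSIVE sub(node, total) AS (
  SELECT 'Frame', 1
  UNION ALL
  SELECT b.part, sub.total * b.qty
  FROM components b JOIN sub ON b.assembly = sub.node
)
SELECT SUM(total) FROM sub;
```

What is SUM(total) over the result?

31

Base: (Frame, total=1).
Iteration 1: components of {Frame} -> Bearing = 1*1 = 1, Cover = 1*5 = 5, Seal = 1*4 = 4.
Iteration 2: components of {Bearing,Cover,Seal} -> Arm = 1*5 = 5, Gizmo = 5*3 = 15.
Iteration 3: no further components; recursion stops.
SUM(total) = 1 + 1 + 5 + 4 + 5 + 15 = 31.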